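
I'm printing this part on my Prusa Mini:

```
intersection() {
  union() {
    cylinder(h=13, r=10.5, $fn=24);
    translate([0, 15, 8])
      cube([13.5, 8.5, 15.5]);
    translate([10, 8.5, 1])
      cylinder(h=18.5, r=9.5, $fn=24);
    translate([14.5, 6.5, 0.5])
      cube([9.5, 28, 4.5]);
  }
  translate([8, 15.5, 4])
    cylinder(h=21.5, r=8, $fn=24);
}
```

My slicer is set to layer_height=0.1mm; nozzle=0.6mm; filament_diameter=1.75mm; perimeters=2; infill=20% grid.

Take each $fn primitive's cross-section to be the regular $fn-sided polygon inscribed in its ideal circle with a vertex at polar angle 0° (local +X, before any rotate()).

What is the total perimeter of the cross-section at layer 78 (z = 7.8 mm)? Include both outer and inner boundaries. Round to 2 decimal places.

39.49 mm

At z = 7.8 mm: the r=10.5 cylinder contributes a regular 24-gon of circumradius 10.5 (perimeter = 2·24·10.500·sin(180°/24) = 65.79 mm); the cube at (0, 15) is absent (z outside [8, 23.5]); the r=9.5 cylinder at (10, 8.5) contributes a regular 24-gon of circumradius 9.5 (perimeter = 2·24·9.500·sin(180°/24) = 59.52 mm); the cube at (14.5, 6.5) does not reach this height (z outside [0.5, 5]); Merging all regions: the regions partially overlap (shared area 69.88 mm²), so the edge portions inside another operand are dropped and the merged outline is re-measured after clipping — boundary = 91.48 mm; the cylinder at (8, 15.5): section is a regular 24-gon, circumradius r=8 (perimeter = 2·24·8.000·sin(180°/24) = 50.12 mm); After intersecting: the r=8 cylinder at (8, 15.5) partially overlaps that combined region; clipping to the common part keeps 113.75 mm² — boundary = 39.49 mm. Overall, the cross-section is a single solid region. Total boundary length (outer) = 39.49 mm.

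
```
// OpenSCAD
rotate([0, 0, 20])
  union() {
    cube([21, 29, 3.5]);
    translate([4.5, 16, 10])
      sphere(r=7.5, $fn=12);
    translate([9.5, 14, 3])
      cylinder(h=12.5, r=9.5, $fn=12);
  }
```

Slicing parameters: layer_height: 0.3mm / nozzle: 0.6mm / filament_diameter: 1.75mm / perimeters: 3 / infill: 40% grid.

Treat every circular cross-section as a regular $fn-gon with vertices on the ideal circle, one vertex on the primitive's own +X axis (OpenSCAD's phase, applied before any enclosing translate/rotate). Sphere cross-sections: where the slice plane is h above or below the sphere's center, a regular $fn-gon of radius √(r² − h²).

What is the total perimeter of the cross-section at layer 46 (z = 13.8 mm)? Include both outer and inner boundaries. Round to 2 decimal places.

62.29 mm

At z = 13.8 mm: the cube is not intersected at this z (z outside [0, 3.5]); the r=7.5 sphere at (4.5, 16) contributes a regular 12-gon of circumradius √(7.5²−3.8²) = 6.466 (perimeter = 2·12·6.466·sin(180°/12) = 40.16 mm); the r=9.5 cylinder at (9.5, 14) contributes a regular 12-gon of circumradius 9.5 (perimeter = 2·12·9.500·sin(180°/12) = 59.01 mm); Taking the union: the regions partially overlap (shared area 101.97 mm²), so the edge portions inside another operand are dropped and the merged outline is re-measured after clipping — boundary = 62.29 mm; (rotated 20° about Z; rotation is an isometry so areas/perimeters/island counts are preserved). Overall, the cross-section is a single solid region. Total boundary length (outer) = 62.29 mm.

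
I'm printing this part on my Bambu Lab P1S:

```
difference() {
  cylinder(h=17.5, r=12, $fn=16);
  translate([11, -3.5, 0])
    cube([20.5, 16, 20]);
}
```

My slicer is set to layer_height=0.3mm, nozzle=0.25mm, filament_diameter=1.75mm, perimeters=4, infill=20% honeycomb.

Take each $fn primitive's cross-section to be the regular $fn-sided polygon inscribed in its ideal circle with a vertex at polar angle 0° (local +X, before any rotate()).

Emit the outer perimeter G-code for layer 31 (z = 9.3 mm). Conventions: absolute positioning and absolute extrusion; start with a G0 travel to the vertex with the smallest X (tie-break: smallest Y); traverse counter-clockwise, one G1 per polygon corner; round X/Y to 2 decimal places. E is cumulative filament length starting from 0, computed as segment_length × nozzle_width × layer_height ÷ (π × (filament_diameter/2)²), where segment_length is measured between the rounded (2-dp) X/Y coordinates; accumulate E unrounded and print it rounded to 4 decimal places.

G0 X-12.00 Y0.00 Z9.30
G1 X-11.09 Y-4.59 E0.1459
G1 X-8.49 Y-8.49 E0.2921
G1 X-4.59 Y-11.09 E0.4382
G1 X0.00 Y-12.00 E0.5841
G1 X4.59 Y-11.09 E0.7300
G1 X8.49 Y-8.49 E0.8762
G1 X11.09 Y-4.59 E1.0223
G1 X11.30 Y-3.50 E1.0570
G1 X11.00 Y-3.50 E1.0663
G1 X11.00 Y4.72 E1.3226
G1 X8.49 Y8.49 E1.4638
G1 X4.59 Y11.09 E1.6100
G1 X0.00 Y12.00 E1.7559
G1 X-4.59 Y11.09 E1.9018
G1 X-8.49 Y8.49 E2.0480
G1 X-11.09 Y4.59 E2.1941
G1 X-12.00 Y0.00 E2.3400

At z = 9.3 mm: the cylinder: section is a regular 16-gon, circumradius r=12; the cube at (11, -3.5) (footprint 20.5×16) is included at this height; Taking the first minus the rest: starting from the r=12 cylinder, the 20.5×16 cube at (11, -3.5) partially overlaps it — only the 4.78 mm² overlap (of its 328.00 mm²) is removed, clipping the outline — 1 connected region. The outline is a single polygon with 17 vertices. Extrusion per mm of travel: 0.25 × 0.3 / (π × 0.875²) = 0.031181. Accumulating E over each segment gives final E = 2.3400.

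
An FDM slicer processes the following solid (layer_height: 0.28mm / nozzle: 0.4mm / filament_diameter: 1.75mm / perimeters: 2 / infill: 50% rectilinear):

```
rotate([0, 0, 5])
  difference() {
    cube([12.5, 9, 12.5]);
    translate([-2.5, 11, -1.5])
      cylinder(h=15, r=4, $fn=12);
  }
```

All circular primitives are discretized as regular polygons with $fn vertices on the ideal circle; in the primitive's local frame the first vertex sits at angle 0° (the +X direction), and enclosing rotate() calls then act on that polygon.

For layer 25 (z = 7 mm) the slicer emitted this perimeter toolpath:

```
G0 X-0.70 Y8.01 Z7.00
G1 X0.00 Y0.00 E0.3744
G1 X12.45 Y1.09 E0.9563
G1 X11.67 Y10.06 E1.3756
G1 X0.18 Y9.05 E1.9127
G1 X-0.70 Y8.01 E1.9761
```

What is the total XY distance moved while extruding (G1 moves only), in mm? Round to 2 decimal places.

Sum the Euclidean lengths of each G1 segment: total = 42.44 mm.

42.44 mm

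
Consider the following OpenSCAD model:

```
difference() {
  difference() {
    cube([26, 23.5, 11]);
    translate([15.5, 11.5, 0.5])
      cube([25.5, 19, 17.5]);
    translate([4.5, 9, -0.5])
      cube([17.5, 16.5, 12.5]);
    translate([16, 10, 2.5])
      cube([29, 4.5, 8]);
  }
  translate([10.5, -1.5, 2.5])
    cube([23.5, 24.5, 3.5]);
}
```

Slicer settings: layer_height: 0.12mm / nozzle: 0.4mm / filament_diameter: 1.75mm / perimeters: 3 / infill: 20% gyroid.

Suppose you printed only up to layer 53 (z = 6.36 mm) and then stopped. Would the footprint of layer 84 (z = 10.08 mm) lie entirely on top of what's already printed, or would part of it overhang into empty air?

entirely on top

Compare the two slices. At z = 6.36: the 26×23.5 cube contributes its full rectangle (area 611.00 mm²); the 25.5×19 cube at (15.5, 11.5) contributes its full rectangle (area 484.50 mm²); the 17.5×16.5 cube at (4.5, 9) contributes its full rectangle (area 288.75 mm²); the 29×4.5 cube at (16, 10) contributes its full rectangle (area 130.50 mm²); Taking the first minus the rest: starting from the 26×23.5 cube (611.00 mm²), the 25.5×19 cube at (15.5, 11.5) partially overlaps it — only the 126.00 mm² overlap (of its 484.50 mm²) is removed, clipping the outline; the 17.5×16.5 cube at (4.5, 9) partially overlaps it — only the 175.75 mm² overlap (of its 288.75 mm²) is removed, clipping the outline; the 29×4.5 cube at (16, 10) partially overlaps it — only the 6.00 mm² overlap (of its 130.50 mm²) is removed, clipping the outline — area = 303.25 mm²; the cube at (10.5, -1.5) does not reach this height (z outside [2.5, 6]); After the difference (first − rest): none of the subtracted shapes is present at this height, so that combined region is unchanged — area = 303.25 mm². At z = 10.08: the cube is present — its section is the full 26×23.5 rectangle (area 611.00 mm²); the cube at (15.5, 11.5) is present — its section is the full 25.5×19 rectangle (area 484.50 mm²); the cube at (4.5, 9) (footprint 17.5×16.5) is included at this height (area 288.75 mm²); the cube at (16, 10) is present — its section is the full 29×4.5 rectangle (area 130.50 mm²); Subtracting the remaining from the first: starting from the 26×23.5 cube (611.00 mm²), the 25.5×19 cube at (15.5, 11.5) partially overlaps it — only the 126.00 mm² overlap (of its 484.50 mm²) is removed, clipping the outline; the 17.5×16.5 cube at (4.5, 9) partially overlaps it — only the 175.75 mm² overlap (of its 288.75 mm²) is removed, clipping the outline; the 29×4.5 cube at (16, 10) partially overlaps it — only the 6.00 mm² overlap (of its 130.50 mm²) is removed, clipping the outline — area = 303.25 mm²; the cube at (10.5, -1.5) is not intersected at this z (z outside [2.5, 6]); After the difference (first − rest): none of the subtracted shapes is present at this height, so that combined region is unchanged — area = 303.25 mm². Checking containment: the cross-section at z = 10.08 is a subset of the cross-section at z = 6.36.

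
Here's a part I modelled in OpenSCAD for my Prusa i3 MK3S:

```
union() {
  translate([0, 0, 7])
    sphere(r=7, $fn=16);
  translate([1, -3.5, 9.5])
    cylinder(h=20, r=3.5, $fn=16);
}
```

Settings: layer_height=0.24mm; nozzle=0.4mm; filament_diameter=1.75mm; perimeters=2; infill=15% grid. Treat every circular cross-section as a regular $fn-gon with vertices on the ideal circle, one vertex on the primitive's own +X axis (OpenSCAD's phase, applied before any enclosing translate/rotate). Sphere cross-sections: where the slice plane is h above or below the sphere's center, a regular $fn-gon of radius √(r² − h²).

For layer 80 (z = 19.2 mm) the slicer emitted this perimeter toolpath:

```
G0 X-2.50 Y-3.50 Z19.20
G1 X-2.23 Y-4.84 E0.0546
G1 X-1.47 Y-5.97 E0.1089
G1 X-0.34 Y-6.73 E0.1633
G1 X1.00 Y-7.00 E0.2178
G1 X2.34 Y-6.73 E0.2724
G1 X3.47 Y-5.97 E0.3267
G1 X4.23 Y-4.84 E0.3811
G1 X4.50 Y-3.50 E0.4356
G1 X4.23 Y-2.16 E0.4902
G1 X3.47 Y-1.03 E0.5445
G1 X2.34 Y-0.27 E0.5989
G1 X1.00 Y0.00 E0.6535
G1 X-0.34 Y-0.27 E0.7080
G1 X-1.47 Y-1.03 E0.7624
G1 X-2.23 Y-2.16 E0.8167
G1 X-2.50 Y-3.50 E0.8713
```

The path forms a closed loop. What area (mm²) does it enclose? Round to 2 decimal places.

37.43 mm²

Apply the shoelace formula to the sequence of (X, Y) vertices; enclosed area = 37.43 mm².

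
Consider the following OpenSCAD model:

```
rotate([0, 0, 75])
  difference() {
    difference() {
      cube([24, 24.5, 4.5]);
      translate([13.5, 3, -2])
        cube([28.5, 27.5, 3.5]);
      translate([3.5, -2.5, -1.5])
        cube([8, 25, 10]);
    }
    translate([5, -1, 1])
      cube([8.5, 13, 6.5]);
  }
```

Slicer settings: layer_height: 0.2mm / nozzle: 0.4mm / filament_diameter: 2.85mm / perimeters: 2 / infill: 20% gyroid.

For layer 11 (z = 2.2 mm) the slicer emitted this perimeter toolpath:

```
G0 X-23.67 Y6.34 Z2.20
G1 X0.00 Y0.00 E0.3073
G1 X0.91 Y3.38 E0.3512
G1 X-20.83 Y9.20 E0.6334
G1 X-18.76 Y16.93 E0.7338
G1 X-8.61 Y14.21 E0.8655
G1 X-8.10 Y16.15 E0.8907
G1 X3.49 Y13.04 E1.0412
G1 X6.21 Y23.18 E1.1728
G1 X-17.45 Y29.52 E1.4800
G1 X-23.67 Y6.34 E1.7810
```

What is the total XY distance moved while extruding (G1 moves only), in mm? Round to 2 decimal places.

142.02 mm

Sum the Euclidean lengths of each G1 segment: total = 142.02 mm.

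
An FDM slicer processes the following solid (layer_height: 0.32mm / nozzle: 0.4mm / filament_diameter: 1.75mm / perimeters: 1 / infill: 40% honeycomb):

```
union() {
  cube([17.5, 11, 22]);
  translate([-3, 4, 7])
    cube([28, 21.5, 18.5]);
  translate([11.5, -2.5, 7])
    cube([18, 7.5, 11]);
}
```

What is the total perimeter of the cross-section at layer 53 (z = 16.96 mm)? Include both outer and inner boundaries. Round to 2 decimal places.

At z = 16.96 mm: the cube is present — its section is the full 17.5×11 rectangle (perimeter 57.00 mm); the cube at (-3, 4) (footprint 28×21.5) is included at this height (perimeter 99.00 mm); the cube at (11.5, -2.5) is present — its section is the full 18×7.5 rectangle (perimeter 51.00 mm); Taking the union: the regions partially overlap (shared area 160.00 mm²), so the edge portions inside another operand are dropped and the merged outline is re-measured after clipping — boundary = 121.00 mm. Overall, the cross-section is a single solid region. Total boundary length (outer) = 121.00 mm.

121.00 mm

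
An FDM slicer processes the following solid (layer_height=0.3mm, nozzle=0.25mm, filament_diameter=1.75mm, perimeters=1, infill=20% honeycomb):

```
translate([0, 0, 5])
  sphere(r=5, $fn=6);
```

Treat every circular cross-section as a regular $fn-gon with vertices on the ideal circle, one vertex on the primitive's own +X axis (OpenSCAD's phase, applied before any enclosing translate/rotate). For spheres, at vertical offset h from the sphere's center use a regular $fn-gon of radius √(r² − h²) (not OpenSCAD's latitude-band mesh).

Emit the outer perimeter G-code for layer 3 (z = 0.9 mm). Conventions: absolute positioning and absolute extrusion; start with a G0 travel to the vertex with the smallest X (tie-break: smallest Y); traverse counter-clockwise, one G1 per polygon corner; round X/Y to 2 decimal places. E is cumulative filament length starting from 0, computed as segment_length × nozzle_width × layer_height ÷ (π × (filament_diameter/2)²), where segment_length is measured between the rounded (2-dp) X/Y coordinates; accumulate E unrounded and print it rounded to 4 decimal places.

G0 X-2.86 Y0.00 Z0.90
G1 X-1.43 Y-2.48 E0.0893
G1 X1.43 Y-2.48 E0.1784
G1 X2.86 Y0.00 E0.2677
G1 X1.43 Y2.48 E0.3570
G1 X-1.43 Y2.48 E0.4462
G1 X-2.86 Y0.00 E0.5354

At z = 0.9 mm: the sphere: section is a regular 6-gon, circumradius = √(r²−h²) = √(5²−4.1²) = 2.862. The outline is a single polygon with 6 vertices. Extrusion per mm of travel: 0.25 × 0.3 / (π × 0.875²) = 0.031181. Accumulating E over each segment gives final E = 0.5354.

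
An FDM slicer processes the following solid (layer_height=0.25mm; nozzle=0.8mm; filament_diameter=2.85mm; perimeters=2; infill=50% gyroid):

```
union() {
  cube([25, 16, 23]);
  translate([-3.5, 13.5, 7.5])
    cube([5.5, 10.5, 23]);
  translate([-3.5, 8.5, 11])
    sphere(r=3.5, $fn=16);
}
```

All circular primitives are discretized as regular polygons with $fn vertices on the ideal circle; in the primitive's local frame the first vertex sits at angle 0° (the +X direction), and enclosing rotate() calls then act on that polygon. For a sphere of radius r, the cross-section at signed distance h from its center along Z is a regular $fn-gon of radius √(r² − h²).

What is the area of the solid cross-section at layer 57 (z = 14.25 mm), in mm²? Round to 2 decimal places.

457.92 mm²

At z = 14.25 mm: the cube (footprint 25×16) is included at this height (area 400.00 mm²); the cube at (-3.5, 13.5) (footprint 5.5×10.5) is included at this height (area 57.75 mm²); the r=3.5 sphere at (-3.5, 8.5) contributes a regular 16-gon of circumradius √(3.5²−3.25²) = 1.299 (area = (16/2)·1.299²·sin(360°/16) = 5.17 mm²); Combining (union): the regions partially overlap — summed areas 462.92 mm² minus the doubly-counted overlap 5.00 mm² gives 457.92 mm² — area = 457.92 mm². Overall, the cross-section has 2 separate islands. Net area = 457.92 mm².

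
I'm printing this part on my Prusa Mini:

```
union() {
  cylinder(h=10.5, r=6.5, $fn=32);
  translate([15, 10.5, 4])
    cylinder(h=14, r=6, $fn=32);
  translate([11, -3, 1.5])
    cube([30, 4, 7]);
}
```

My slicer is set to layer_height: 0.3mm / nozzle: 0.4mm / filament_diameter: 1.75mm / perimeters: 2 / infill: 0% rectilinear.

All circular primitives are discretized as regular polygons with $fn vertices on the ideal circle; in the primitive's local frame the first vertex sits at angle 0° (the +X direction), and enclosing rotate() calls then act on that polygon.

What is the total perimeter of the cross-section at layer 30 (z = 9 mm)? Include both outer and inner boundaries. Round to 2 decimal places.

At z = 9 mm: the cylinder: section is a regular 32-gon, circumradius r=6.5 (perimeter = 2·32·6.500·sin(180°/32) = 40.78 mm); the r=6 cylinder at (15, 10.5) contributes a regular 32-gon of circumradius 6 (perimeter = 2·32·6.000·sin(180°/32) = 37.64 mm); the cube at (11, -3) is absent (z outside [1.5, 8.5]); Taking the union: the 2 present regions are separate (no shared area or edge), so areas and boundary lengths simply add and each stays a separate island — boundary = 78.41 mm. Overall, the cross-section has 2 separate islands. Total boundary length (outer) = 78.41 mm.

78.41 mm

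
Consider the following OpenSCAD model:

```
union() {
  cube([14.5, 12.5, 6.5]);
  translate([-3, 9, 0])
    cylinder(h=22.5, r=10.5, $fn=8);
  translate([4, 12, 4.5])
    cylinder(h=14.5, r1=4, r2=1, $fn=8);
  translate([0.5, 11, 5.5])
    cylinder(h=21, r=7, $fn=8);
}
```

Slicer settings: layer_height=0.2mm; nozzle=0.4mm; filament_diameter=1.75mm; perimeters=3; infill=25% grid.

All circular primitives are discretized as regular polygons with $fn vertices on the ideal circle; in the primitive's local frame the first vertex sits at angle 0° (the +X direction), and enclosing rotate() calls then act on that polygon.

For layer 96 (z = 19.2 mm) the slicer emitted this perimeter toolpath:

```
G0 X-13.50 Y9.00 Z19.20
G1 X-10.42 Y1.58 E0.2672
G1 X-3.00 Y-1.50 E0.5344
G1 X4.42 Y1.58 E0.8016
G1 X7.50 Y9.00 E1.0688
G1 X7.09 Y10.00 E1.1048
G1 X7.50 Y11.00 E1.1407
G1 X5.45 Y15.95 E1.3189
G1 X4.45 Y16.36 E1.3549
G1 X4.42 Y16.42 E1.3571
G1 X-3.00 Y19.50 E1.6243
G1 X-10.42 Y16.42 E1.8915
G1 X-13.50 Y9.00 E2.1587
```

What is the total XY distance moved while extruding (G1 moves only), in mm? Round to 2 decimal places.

Sum the Euclidean lengths of each G1 segment: total = 64.90 mm.

64.90 mm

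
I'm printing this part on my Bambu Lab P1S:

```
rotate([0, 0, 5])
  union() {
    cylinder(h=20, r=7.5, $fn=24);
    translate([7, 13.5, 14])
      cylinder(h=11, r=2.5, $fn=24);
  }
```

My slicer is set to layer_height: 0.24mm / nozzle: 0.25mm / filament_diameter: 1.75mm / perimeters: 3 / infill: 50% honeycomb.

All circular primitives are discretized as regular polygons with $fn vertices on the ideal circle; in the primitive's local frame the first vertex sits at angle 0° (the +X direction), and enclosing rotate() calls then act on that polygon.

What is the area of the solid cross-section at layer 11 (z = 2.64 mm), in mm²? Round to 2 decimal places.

At z = 2.64 mm: the cylinder: section is a regular 24-gon, circumradius r=7.5 (area = (24/2)·7.500²·sin(360°/24) = 174.70 mm²); the cylinder at (7, 13.5) does not reach this height (z outside [14, 25]); Combining (union): only the r=7.5 cylinder is present, so the union is just that shape — area = 174.70 mm²; (rotated 5° about Z; rotation is an isometry so areas/perimeters/island counts are preserved). Overall, the cross-section is a single solid region. Net area = 174.70 mm².

174.70 mm²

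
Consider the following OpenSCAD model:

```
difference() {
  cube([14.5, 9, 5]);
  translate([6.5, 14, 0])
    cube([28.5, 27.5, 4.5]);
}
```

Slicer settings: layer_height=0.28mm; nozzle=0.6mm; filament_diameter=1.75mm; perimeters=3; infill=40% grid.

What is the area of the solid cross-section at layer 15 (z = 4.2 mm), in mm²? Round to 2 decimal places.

130.50 mm²

At z = 4.2 mm: the 14.5×9 cube contributes its full rectangle (area 130.50 mm²); the 28.5×27.5 cube at (6.5, 14) contributes its full rectangle (area 783.75 mm²); Subtracting the remaining from the first: starting from the 14.5×9 cube (130.50 mm²), the 28.5×27.5 cube at (6.5, 14) misses the remaining region (no effect) — area = 130.50 mm². Overall, the cross-section is a single solid region. Net area = 130.50 mm².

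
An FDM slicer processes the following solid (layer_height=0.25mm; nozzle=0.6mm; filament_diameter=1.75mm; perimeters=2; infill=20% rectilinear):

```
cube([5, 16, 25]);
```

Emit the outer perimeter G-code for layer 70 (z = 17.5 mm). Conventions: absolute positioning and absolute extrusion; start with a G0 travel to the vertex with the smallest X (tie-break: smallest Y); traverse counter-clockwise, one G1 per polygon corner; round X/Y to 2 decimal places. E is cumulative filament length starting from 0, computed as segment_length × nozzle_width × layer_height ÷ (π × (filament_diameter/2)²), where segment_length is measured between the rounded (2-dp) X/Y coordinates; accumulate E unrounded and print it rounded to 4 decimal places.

At z = 17.5 mm: the cube (footprint 5×16) is included at this height. The outline is a single polygon with 4 vertices. Extrusion per mm of travel: 0.6 × 0.25 / (π × 0.875²) = 0.062363. Accumulating E over each segment gives final E = 2.6192.

G0 X0.00 Y0.00 Z17.50
G1 X5.00 Y0.00 E0.3118
G1 X5.00 Y16.00 E1.3096
G1 X0.00 Y16.00 E1.6214
G1 X0.00 Y0.00 E2.6192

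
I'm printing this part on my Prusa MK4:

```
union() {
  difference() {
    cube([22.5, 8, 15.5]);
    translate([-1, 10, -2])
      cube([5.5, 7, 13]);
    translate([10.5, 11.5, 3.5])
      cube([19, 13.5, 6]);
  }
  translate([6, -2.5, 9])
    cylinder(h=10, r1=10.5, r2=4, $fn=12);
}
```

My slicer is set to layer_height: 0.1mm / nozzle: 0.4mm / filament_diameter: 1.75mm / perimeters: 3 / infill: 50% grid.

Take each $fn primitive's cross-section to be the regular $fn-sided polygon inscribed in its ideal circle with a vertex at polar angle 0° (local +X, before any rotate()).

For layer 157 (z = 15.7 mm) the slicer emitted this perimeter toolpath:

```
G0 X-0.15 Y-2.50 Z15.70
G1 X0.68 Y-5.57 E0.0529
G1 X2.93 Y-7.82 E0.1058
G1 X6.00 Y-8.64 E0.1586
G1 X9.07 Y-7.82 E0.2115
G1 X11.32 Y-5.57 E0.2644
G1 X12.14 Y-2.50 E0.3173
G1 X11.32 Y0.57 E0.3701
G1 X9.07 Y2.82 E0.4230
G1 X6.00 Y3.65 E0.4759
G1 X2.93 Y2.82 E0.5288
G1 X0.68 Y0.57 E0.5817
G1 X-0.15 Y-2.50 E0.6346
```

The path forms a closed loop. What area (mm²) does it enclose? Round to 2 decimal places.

113.22 mm²

Apply the shoelace formula to the sequence of (X, Y) vertices; enclosed area = 113.22 mm².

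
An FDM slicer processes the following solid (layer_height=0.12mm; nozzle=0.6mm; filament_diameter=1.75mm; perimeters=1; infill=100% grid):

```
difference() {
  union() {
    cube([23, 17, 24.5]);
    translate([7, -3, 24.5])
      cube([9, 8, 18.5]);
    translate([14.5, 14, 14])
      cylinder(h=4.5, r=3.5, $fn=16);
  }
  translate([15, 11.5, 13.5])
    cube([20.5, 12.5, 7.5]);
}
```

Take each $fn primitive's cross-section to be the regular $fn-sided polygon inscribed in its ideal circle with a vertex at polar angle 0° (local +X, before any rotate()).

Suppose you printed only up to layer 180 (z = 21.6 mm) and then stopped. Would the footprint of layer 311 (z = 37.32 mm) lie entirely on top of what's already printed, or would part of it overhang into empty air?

Compare the two slices. At z = 21.6: the cube is present — its section is the full 23×17 rectangle (area 391.00 mm²); the cube at (7, -3) does not reach this height (z outside [24.5, 43]); the cylinder at (14.5, 14) does not reach this height (z outside [14, 18.5]); Merging all regions: only the 23×17 cube is present, so the union is just that shape — area = 391.00 mm²; the cube at (15, 11.5) is absent (z outside [13.5, 21]); Subtracting the remaining from the first: none of the subtracted shapes is present at this height, so the result so far is unchanged — area = 391.00 mm². At z = 37.32: the cube does not reach this height (z outside [0, 24.5]); the 9×8 cube at (7, -3) contributes its full rectangle (area 72.00 mm²); the cylinder at (14.5, 14) is absent (z outside [14, 18.5]); Merging all regions: only the 9×8 cube at (7, -3) is present, so the union is just that shape — area = 72.00 mm²; the cube at (15, 11.5) is absent (z outside [13.5, 21]); Taking the first minus the rest: none of the subtracted shapes is present at this height, so the result so far is unchanged — area = 72.00 mm². Checking containment: at z = 37.32 the cross-section extends beyond the z = 21.6 cross-section by about 27.00 mm².

part overhangs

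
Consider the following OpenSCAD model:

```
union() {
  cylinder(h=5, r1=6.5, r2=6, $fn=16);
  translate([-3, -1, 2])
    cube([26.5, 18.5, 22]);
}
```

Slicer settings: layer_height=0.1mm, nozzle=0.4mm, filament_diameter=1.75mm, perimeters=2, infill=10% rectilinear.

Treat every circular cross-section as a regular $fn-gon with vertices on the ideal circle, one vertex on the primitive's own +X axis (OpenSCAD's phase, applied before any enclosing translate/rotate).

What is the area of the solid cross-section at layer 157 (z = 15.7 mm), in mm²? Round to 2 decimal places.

At z = 15.7 mm: the cone is absent (z outside [0, 5]); the cube at (-3, -1) is present — its section is the full 26.5×18.5 rectangle (area 490.25 mm²); Merging all regions: only the 26.5×18.5 cube at (-3, -1) is present, so the union is just that shape — area = 490.25 mm². Overall, the cross-section is a single solid region. Net area = 490.25 mm².

490.25 mm²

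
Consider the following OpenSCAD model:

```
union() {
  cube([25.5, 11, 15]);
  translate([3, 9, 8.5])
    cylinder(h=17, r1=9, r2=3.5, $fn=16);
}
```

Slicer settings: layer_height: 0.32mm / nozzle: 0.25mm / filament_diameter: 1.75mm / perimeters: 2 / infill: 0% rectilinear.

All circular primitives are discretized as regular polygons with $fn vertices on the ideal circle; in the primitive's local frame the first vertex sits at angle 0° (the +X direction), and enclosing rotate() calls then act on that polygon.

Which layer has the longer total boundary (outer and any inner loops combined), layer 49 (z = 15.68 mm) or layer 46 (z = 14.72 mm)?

layer 46 (z = 14.72 mm)

Layer 49 (z = 15.68): the cube does not reach this height (z outside [0, 15]); the cone at (3, 9) (r1=9→r2=3.5) has section circumradius 6.677 here — a regular 16-gon (perimeter = 2·16·6.677·sin(180°/16) = 41.68 mm); Taking the union: only the cone at (3, 9) is present, so the union is just that shape — boundary = 41.68 mm. So its perimeter = 41.68 mm. Layer 46 (z = 14.72): the cube is present — its section is the full 25.5×11 rectangle (perimeter 73.00 mm); the cone at (3, 9) contributes a regular 16-gon of circumradius 6.988 (interpolated between r1=9 and r2=3.5 at t=0.366) (perimeter = 2·16·6.988·sin(180°/16) = 43.62 mm); Taking the union: the regions partially overlap (shared area 76.99 mm²), so the edge portions inside another operand are dropped and the merged outline is re-measured after clipping — boundary = 82.73 mm. So its perimeter = 82.73 mm. Layer 46 is larger (82.73 vs 41.68 mm).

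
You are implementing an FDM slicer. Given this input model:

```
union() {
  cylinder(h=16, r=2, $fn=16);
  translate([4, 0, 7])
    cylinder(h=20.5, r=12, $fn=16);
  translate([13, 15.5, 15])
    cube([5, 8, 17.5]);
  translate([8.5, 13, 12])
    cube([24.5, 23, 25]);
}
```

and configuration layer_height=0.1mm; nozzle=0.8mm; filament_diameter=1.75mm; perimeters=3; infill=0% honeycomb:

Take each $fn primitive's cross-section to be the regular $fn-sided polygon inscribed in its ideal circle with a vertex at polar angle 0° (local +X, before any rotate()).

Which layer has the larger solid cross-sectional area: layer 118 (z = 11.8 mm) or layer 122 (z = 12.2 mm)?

Layer 118 (z = 11.8): the r=2 cylinder gives a regular 16-gon of circumradius 2 (constant along its height) (area = (16/2)·2.000²·sin(360°/16) = 12.25 mm²); the r=12 cylinder at (4, 0) contributes a regular 16-gon of circumradius 12 (area = (16/2)·12.000²·sin(360°/16) = 440.85 mm²); the cube at (13, 15.5) does not reach this height (z outside [15, 32.5]); the cube at (8.5, 13) is absent (z outside [12, 37]); Merging all regions: the r=2 cylinder lies entirely inside the r=12 cylinder at (4, 0), so the union is just the r=12 cylinder at (4, 0) — area = 440.85 mm². So its area = 440.85 mm². Layer 122 (z = 12.2): the cylinder: section is a regular 16-gon, circumradius r=2 (area = (16/2)·2.000²·sin(360°/16) = 12.25 mm²); the cylinder at (4, 0): section is a regular 16-gon, circumradius r=12 (area = (16/2)·12.000²·sin(360°/16) = 440.85 mm²); the cube at (13, 15.5) is not intersected at this z (z outside [15, 32.5]); the cube at (8.5, 13) (footprint 24.5×23) is included at this height (area 563.50 mm²); Taking the union: the regions partially overlap — summed areas 1016.60 mm² minus the doubly-counted overlap 12.25 mm² gives 1004.35 mm² — area = 1004.35 mm². So its area = 1004.35 mm². Layer 122 is larger (1004.35 vs 440.85 mm²).

layer 122 (z = 12.2 mm)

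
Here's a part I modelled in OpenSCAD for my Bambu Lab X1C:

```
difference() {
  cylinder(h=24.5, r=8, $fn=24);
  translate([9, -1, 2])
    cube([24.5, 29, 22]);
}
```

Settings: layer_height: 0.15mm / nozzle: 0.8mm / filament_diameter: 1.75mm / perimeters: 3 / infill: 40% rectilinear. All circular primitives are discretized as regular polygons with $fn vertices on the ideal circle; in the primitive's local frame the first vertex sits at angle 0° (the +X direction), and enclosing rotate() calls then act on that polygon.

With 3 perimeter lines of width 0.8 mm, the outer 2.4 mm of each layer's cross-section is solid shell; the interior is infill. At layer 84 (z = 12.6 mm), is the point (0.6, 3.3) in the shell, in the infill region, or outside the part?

At z = 12.6 mm: the r=8 cylinder gives a regular 24-gon of circumradius 8 (constant along its height); the cube at (9, -1) is present — its section is the full 24.5×29 rectangle; Taking the first minus the rest: starting from the r=8 cylinder, the 24.5×29 cube at (9, -1) misses the remaining region (no effect) — 1 connected region. Overall, the cross-section is a single solid region. The nearest boundary edge runs (0.00, 8.00)→(2.07, 7.73); distance from the point to it = 4.58 mm. The point is inside the cross-section and 4.58 mm from the nearest boundary — more than the 2.4 mm shell width (3 × 0.8), so it's in the infill interior.

infill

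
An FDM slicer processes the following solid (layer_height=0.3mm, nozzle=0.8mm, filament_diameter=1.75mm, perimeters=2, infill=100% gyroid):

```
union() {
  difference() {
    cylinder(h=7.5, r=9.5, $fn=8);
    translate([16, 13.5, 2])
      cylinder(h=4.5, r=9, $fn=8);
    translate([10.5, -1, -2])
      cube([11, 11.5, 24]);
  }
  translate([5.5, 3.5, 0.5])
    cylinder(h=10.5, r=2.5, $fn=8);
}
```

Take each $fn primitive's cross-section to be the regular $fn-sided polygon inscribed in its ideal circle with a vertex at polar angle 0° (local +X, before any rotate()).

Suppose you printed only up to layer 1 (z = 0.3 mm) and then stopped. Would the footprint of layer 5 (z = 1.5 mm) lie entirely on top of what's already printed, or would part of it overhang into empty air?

entirely on top

Compare the two slices. At z = 0.3: the cylinder: section is a regular 8-gon, circumradius r=9.5 (area = (8/2)·9.500²·sin(360°/8) = 255.27 mm²); the cylinder at (16, 13.5) does not reach this height (z outside [2, 6.5]); the cube at (10.5, -1) (footprint 11×11.5) is included at this height (area 126.50 mm²); Subtracting the remaining from the first: starting from the r=9.5 cylinder (255.27 mm²), the 11×11.5 cube at (10.5, -1) misses the remaining region (no effect) — area = 255.27 mm²; the cylinder at (5.5, 3.5) is absent (z outside [0.5, 11]); Taking the union: only that combined region is present, so the union is just that shape — area = 255.27 mm². At z = 1.5: the r=9.5 cylinder contributes a regular 8-gon of circumradius 9.5 (area = (8/2)·9.500²·sin(360°/8) = 255.27 mm²); the cylinder at (16, 13.5) does not reach this height (z outside [2, 6.5]); the 11×11.5 cube at (10.5, -1) contributes its full rectangle (area 126.50 mm²); After the difference (first − rest): starting from the r=9.5 cylinder (255.27 mm²), the 11×11.5 cube at (10.5, -1) misses the remaining region (no effect) — area = 255.27 mm²; the cylinder at (5.5, 3.5): section is a regular 8-gon, circumradius r=2.5 (area = (8/2)·2.500²·sin(360°/8) = 17.68 mm²); Combining (union): the r=2.5 cylinder at (5.5, 3.5) lies entirely inside that combined region, so the union is just that combined region — area = 255.27 mm². Checking containment: the cross-section at z = 1.5 is a subset of the cross-section at z = 0.3.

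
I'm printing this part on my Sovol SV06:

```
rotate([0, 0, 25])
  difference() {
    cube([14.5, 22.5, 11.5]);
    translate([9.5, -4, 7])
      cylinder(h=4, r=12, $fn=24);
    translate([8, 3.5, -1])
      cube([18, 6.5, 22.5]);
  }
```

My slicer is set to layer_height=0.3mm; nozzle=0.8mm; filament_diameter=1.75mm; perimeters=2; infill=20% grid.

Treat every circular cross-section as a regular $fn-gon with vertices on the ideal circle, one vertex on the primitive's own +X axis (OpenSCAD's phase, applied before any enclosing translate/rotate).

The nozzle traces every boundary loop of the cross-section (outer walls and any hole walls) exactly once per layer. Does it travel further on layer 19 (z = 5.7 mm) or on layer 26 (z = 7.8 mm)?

Layer 19 (z = 5.7): the 14.5×22.5 cube contributes its full rectangle (perimeter 74.00 mm); the cylinder at (9.5, -4) does not reach this height (z outside [7, 11]); the cube at (8, 3.5) (footprint 18×6.5) is included at this height (perimeter 49.00 mm); Subtracting the remaining from the first: starting from the 14.5×22.5 cube, the 18×6.5 cube at (8, 3.5) partially overlaps it — only the 42.25 mm² overlap (of its 117.00 mm²) is removed, clipping the outline — boundary = 87.00 mm; (whole slice rotated 25° about Z — lengths, areas and connectivity unchanged). So its perimeter = 87.00 mm. Layer 26 (z = 7.8): the cube is present — its section is the full 14.5×22.5 rectangle (perimeter 74.00 mm); the r=12 cylinder at (9.5, -4) contributes a regular 24-gon of circumradius 12 (perimeter = 2·24·12.000·sin(180°/24) = 75.18 mm); the cube at (8, 3.5) is present — its section is the full 18×6.5 rectangle (perimeter 49.00 mm); Taking the first minus the rest: starting from the 14.5×22.5 cube, the r=12 cylinder at (9.5, -4) partially overlaps it — only the 99.69 mm² overlap (of its 447.24 mm²) is removed, clipping the outline; the 18×6.5 cube at (8, 3.5) partially overlaps it — only the 15.30 mm² overlap (of its 117.00 mm²) is removed, clipping the outline — boundary = 64.59 mm; (rotated 25° about Z; rotation is an isometry so areas/perimeters/island counts are preserved). So its perimeter = 64.59 mm. Layer 19 is larger (87.00 vs 64.59 mm).

layer 19 (z = 5.7 mm)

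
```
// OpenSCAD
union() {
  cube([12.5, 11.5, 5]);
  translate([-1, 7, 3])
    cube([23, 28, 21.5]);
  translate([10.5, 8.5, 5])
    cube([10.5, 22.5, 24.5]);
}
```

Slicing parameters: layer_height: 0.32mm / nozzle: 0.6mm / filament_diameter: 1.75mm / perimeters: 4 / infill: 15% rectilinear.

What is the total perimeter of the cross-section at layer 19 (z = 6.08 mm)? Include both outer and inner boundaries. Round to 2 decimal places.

At z = 6.08 mm: the cube does not reach this height (z outside [0, 5]); the cube at (-1, 7) is present — its section is the full 23×28 rectangle (perimeter 102.00 mm); the cube at (10.5, 8.5) (footprint 10.5×22.5) is included at this height (perimeter 66.00 mm); Merging all regions: the 10.5×22.5 cube at (10.5, 8.5) lies entirely inside the 23×28 cube at (-1, 7), so the union is just the 23×28 cube at (-1, 7) — boundary = 102.00 mm. Overall, the cross-section is a single solid region. Total boundary length (outer) = 102.00 mm.

102.00 mm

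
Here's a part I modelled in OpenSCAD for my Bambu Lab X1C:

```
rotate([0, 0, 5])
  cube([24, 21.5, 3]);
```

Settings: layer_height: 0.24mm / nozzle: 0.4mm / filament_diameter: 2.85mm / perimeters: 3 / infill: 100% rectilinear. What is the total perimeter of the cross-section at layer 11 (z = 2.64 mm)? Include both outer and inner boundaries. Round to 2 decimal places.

91.00 mm

At z = 2.64 mm: the cube (footprint 24×21.5) is included at this height (perimeter 91.00 mm); (rotated 5° about Z; rotation is an isometry so areas/perimeters/island counts are preserved). Overall, the cross-section is a single solid region. Total boundary length (outer) = 91.00 mm.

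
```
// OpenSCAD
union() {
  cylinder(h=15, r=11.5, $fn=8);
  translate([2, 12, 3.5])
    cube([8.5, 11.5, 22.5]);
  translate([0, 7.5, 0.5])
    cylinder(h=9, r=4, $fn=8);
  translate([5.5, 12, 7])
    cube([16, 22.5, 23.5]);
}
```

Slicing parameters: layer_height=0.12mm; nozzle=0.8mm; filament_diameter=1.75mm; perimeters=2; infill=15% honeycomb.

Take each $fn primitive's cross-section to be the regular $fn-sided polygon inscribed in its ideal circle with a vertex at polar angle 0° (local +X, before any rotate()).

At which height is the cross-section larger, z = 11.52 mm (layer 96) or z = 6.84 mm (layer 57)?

layer 96 (z = 11.52 mm)

Layer 96 (z = 11.52): the cylinder: section is a regular 8-gon, circumradius r=11.5 (area = (8/2)·11.500²·sin(360°/8) = 374.06 mm²); the cube at (2, 12) is present — its section is the full 8.5×11.5 rectangle (area 97.75 mm²); the cylinder at (0, 7.5) is not intersected at this z (z outside [0.5, 9.5]); the 16×22.5 cube at (5.5, 12) contributes its full rectangle (area 360.00 mm²); Combining (union): the regions partially overlap — summed areas 831.81 mm² minus the doubly-counted overlap 57.50 mm² gives 774.31 mm² — area = 774.31 mm². So its area = 774.31 mm². Layer 57 (z = 6.84): the cylinder: section is a regular 8-gon, circumradius r=11.5 (area = (8/2)·11.500²·sin(360°/8) = 374.06 mm²); the 8.5×11.5 cube at (2, 12) contributes its full rectangle (area 97.75 mm²); the cylinder at (0, 7.5): section is a regular 8-gon, circumradius r=4 (area = (8/2)·4.000²·sin(360°/8) = 45.25 mm²); the cube at (5.5, 12) does not reach this height (z outside [7, 30.5]); Taking the union: the regions partially overlap — summed areas 517.06 mm² minus the doubly-counted overlap 45.25 mm² gives 471.81 mm² — area = 471.81 mm². So its area = 471.81 mm². Layer 96 is larger (774.31 vs 471.81 mm²).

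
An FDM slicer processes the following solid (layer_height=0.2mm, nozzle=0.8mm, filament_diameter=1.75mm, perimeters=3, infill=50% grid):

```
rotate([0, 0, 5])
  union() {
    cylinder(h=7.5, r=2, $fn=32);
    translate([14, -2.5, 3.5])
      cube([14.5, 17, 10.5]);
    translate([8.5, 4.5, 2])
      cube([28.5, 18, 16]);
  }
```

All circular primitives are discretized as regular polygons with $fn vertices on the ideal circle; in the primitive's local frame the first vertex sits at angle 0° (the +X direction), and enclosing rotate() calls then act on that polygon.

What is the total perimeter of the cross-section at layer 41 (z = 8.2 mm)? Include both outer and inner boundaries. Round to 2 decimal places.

At z = 8.2 mm: the cylinder does not reach this height (z outside [0, 7.5]); the cube at (14, -2.5) (footprint 14.5×17) is included at this height (perimeter 63.00 mm); the cube at (8.5, 4.5) is present — its section is the full 28.5×18 rectangle (perimeter 93.00 mm); Taking the union: the regions partially overlap (shared area 145.00 mm²), so the edge portions inside another operand are dropped and the merged outline is re-measured after clipping — boundary = 107.00 mm; (whole slice rotated 5° about Z — lengths, areas and connectivity unchanged). Overall, the cross-section is a single solid region. Total boundary length (outer) = 107.00 mm.

107.00 mm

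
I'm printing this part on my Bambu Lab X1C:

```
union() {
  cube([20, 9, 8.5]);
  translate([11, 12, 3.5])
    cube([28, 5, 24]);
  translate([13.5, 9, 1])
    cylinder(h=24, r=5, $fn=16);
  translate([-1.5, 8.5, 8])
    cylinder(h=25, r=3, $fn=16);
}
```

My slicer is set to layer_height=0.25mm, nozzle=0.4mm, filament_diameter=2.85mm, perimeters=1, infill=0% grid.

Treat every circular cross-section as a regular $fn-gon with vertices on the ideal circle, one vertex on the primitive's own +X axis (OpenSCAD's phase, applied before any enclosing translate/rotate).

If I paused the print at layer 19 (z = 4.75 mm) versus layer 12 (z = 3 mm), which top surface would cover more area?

Layer 19 (z = 4.75): the cube is present — its section is the full 20×9 rectangle (area 180.00 mm²); the cube at (11, 12) (footprint 28×5) is included at this height (area 140.00 mm²); the r=5 cylinder at (13.5, 9) gives a regular 16-gon of circumradius 5 (constant along its height) (area = (16/2)·5.000²·sin(360°/16) = 76.54 mm²); the cylinder at (-1.5, 8.5) is absent (z outside [8, 33]); Taking the union: the regions partially overlap — summed areas 396.54 mm² minus the doubly-counted overlap 47.87 mm² gives 348.66 mm² — area = 348.66 mm². So its area = 348.66 mm². Layer 12 (z = 3): the cube is present — its section is the full 20×9 rectangle (area 180.00 mm²); the cube at (11, 12) does not reach this height (z outside [3.5, 27.5]); the cylinder at (13.5, 9): section is a regular 16-gon, circumradius r=5 (area = (16/2)·5.000²·sin(360°/16) = 76.54 mm²); the cylinder at (-1.5, 8.5) is not intersected at this z (z outside [8, 33]); Taking the union: the regions partially overlap — summed areas 256.54 mm² minus the doubly-counted overlap 38.27 mm² gives 218.27 mm² — area = 218.27 mm². So its area = 218.27 mm². Layer 19 is larger (348.66 vs 218.27 mm²).

layer 19 (z = 4.75 mm)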